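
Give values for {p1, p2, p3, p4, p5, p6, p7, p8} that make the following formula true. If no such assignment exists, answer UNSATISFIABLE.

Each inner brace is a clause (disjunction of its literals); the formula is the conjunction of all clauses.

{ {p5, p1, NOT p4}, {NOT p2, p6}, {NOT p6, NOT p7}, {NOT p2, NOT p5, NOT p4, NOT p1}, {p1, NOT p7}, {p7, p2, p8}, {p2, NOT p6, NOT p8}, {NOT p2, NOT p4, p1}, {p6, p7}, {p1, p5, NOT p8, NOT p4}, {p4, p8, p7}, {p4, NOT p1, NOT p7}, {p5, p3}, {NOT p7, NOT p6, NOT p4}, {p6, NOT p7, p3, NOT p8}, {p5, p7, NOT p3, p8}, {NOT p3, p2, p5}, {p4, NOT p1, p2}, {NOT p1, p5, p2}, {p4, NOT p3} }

p1 ↦ true, p2 ↦ false, p3 ↦ true, p4 ↦ true, p5 ↦ true, p6 ↦ false, p7 ↦ true, p8 ↦ true

Case p2 = false:
Case p6 = false:
The clause (p7) is unit, so p7 = true.
The clause (p1) is unit, so p1 = true.
The clause (p4) is unit, so p4 = true.
The clause (p5) is unit, so p5 = true.
Case p3 = true:
Every clause is now satisfied; p8 is unconstrained.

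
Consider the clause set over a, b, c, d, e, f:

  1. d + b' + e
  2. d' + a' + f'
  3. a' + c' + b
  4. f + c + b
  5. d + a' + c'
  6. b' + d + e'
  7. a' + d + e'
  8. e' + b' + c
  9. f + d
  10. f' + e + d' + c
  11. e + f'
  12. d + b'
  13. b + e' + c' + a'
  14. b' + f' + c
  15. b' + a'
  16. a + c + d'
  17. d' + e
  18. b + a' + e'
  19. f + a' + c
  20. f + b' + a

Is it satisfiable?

Try f = 1.
The clause (e) is unit, so e = 1.
Try d = 1.
The clause (a') is unit, so a = 0.
The clause (c) is unit, so c = 1.
Every clause is now satisfied; b is unconstrained.
A satisfying assignment: a ↦ 0,  b ↦ 1,  c ↦ 1,  d ↦ 1,  e ↦ 1,  f ↦ 1.

Satisfiable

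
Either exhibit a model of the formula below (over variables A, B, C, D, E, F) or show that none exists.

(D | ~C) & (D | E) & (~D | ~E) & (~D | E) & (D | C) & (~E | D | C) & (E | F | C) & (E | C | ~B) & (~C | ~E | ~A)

UNSATISFIABLE

Suppose D = 1.
From the singleton clause (~E), E = 0.
But (E) is also a unit clause — contradiction.
Backtrack on D: now try D = 0.
From the singleton clause (~C), C = 0.
But (C) is also a unit clause — contradiction.
Neither D = 1 nor D = 0 works.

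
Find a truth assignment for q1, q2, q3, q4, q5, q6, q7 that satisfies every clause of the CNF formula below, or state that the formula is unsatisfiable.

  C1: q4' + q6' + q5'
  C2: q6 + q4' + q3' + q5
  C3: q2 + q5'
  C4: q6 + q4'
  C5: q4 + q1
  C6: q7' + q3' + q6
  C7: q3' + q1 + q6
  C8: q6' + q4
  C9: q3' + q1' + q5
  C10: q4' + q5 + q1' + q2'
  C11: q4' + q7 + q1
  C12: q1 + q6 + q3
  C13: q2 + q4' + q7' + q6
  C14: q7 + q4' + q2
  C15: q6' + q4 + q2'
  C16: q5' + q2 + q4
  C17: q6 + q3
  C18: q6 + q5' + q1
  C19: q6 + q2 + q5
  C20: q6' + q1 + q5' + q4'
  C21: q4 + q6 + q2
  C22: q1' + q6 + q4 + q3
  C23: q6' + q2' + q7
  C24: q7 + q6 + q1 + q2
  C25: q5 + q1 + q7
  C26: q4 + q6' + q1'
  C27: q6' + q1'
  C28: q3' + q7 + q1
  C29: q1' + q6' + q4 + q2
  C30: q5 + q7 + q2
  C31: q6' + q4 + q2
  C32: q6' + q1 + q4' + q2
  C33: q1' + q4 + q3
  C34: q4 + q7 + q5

q1 ↦ 0, q2 ↦ 1, q3 ↦ 0, q4 ↦ 1, q5 ↦ 0, q6 ↦ 1, q7 ↦ 1

Suppose q2 = 1.
Suppose q6 = 1.
(q4) alone gives q4 = 1.
(q5') alone gives q5 = 0.
(q1') alone gives q1 = 0.
(q7) alone gives q7 = 1.
All clauses hold; q3 can take either value.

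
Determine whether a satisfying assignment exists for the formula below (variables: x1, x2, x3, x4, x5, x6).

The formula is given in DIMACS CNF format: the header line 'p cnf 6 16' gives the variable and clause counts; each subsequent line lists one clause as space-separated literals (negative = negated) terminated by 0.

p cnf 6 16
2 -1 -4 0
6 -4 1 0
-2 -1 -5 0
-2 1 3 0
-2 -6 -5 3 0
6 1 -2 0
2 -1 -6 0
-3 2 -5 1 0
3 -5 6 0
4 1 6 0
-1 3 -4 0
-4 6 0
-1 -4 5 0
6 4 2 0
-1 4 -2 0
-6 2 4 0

Yes

Try x4 = True.
Unit clause (x6) forces x6 = True.
Try x2 = False.
Unit clause (¬x1) forces x1 = False.
Try x3 = True.
Unit clause (¬x5) forces x5 = False.
This assignment satisfies each clause.
A satisfying assignment: x1=False; x2=False; x3=True; x4=True; x5=False; x6=True.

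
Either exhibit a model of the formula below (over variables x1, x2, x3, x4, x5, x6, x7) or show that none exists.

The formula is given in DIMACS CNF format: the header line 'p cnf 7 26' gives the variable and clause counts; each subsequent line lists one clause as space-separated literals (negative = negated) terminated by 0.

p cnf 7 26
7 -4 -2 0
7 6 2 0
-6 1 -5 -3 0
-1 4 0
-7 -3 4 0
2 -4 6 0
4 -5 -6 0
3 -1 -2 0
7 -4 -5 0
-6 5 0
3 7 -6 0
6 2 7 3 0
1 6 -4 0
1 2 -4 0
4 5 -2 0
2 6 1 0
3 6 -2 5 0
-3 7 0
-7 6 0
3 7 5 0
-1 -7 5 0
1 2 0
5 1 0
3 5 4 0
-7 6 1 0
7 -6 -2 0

Case x1 = False:
From the singleton clause (x2), x2 = True.
From the singleton clause (x5), x5 = True.
Case x7 = False:
From the singleton clause (¬x4), x4 = False.
From the singleton clause (¬x6), x6 = False.
From the singleton clause (¬x3), x3 = False.
Every clause now holds.

x1=False, x2=True, x3=False, x4=False, x5=True, x6=False, x7=False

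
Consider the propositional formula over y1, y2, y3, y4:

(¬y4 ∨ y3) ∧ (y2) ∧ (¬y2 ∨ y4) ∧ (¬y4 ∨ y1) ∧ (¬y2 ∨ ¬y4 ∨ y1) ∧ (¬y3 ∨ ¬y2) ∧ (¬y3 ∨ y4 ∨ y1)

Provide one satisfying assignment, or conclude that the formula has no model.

Unit clause (y2) forces y2 = True.
Unit clause (y4) forces y4 = True.
Unit clause (y3) forces y3 = True.
That conflicts with the unit clause (¬y3).

UNSATISFIABLE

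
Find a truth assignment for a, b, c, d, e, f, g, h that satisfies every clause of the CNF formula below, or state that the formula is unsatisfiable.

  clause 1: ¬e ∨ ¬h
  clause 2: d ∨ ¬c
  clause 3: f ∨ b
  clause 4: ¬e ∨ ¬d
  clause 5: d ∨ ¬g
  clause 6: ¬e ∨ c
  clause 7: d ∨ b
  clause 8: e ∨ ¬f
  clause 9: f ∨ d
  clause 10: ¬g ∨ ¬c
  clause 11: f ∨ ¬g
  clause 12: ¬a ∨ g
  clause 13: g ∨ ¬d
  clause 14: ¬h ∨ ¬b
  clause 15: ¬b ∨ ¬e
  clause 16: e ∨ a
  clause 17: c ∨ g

Suppose e = False.
From the singleton clause (¬f), f = False.
From the singleton clause (b), b = True.
From the singleton clause (d), d = True.
From the singleton clause (¬g), g = False.
But (g) is also a unit clause — contradiction.
Undo e and try e = True.
From the singleton clause (¬h), h = False.
From the singleton clause (¬d), d = False.
From the singleton clause (¬c), c = False.
But (c) is also a unit clause — contradiction.
Neither e = True nor e = False works.

UNSATISFIABLE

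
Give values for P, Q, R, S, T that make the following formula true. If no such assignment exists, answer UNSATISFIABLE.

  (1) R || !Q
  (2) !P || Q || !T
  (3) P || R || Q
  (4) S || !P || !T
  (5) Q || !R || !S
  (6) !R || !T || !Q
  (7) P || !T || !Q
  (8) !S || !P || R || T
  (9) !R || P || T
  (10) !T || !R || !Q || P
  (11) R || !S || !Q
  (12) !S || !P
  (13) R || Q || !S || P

P: true; Q: true; R: true; S: false; T: false

Branch on R: set R = true.
Branch on Q: set Q = true.
From the singleton clause (!T), T = false.
From the singleton clause (P), P = true.
From the singleton clause (!S), S = false.
Every clause now holds.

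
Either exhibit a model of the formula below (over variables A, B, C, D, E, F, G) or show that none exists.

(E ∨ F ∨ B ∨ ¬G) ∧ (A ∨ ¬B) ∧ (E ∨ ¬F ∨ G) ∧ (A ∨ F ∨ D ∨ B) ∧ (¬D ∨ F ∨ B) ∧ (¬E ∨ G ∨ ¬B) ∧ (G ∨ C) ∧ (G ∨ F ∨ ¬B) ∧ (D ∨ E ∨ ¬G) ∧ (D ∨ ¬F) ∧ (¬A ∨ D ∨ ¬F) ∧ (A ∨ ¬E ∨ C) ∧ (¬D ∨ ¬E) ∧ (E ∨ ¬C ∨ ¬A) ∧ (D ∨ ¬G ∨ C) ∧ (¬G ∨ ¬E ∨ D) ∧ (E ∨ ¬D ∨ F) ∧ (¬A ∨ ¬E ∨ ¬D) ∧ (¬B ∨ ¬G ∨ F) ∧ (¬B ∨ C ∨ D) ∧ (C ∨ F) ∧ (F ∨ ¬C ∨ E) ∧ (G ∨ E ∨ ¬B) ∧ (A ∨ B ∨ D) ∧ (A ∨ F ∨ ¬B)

Try A = True.
Try G = True.
Try D = True.
From the singleton clause (¬E), E = False.
From the singleton clause (¬C), C = False.
From the singleton clause (F), F = True.
No clause remains; B is free.

A=True,  B=True,  C=False,  D=True,  E=False,  F=True,  G=True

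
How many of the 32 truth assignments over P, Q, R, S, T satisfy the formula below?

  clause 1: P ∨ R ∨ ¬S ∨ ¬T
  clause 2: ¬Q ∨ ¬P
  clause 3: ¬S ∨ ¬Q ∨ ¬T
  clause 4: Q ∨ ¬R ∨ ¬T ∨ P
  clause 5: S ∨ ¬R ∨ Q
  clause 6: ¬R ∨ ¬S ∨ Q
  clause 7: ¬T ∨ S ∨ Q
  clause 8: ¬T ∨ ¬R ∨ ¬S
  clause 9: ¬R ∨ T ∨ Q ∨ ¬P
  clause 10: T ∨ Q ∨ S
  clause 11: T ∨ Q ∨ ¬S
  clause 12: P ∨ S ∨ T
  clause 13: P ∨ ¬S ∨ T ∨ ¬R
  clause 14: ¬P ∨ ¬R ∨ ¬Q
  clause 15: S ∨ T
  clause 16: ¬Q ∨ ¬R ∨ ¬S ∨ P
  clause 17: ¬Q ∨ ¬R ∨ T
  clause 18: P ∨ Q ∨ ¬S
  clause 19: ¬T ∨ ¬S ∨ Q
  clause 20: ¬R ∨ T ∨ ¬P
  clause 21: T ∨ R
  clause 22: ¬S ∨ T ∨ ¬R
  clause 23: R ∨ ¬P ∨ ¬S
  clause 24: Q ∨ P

2

There are 2^5 = 32 truth assignments over (P, Q, R, S, T).
Split on R. With R = True, the clauses containing R are satisfied and ¬R drops from the rest; 1 of the 2^4 = 16 assignments to the other variables satisfy what remains.
With R = False, by the same count on the reduced clause set, 1 assignment works.
(One model: P=F, Q=T, R=F, S=F, T=T.)
Total: 1 + 1 = 2.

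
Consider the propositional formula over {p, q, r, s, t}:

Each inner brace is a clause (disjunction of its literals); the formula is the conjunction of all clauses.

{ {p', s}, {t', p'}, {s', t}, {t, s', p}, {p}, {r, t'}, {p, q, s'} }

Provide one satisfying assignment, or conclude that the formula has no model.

UNSATISFIABLE

The clause (p) is unit, so p = 1.
The clause (s) is unit, so s = 1.
The clause (t') is unit, so t = 0.
But (t) is also a unit clause — contradiction.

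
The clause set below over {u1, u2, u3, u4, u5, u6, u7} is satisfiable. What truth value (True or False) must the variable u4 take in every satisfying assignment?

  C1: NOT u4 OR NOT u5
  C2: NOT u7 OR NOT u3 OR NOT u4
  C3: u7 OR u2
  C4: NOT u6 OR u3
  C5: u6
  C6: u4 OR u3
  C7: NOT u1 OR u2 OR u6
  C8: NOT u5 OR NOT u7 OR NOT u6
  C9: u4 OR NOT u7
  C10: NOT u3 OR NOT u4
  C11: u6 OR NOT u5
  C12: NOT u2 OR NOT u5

False

Suppose u4 = true.
The clause (NOT u5) is unit, so u5 = false.
The clause (u6) is unit, so u6 = true.
The clause (u3) is unit, so u3 = true.
That conflicts with the unit clause (NOT u3).
So every satisfying assignment has u4 = False.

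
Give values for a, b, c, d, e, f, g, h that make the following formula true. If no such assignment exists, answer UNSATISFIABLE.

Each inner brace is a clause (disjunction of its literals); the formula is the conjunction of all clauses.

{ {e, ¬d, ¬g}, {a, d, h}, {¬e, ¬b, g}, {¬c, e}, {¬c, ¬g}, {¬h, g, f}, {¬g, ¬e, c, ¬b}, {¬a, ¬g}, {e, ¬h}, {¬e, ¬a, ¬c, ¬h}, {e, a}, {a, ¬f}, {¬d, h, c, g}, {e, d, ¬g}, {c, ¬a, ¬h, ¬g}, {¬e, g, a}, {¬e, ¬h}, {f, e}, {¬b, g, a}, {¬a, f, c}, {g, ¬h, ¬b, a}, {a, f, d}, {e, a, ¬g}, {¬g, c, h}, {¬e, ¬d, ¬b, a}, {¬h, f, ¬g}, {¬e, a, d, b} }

a ↦ True,  b ↦ False,  c ↦ False,  d ↦ False,  e ↦ False,  f ↦ True,  g ↦ False,  h ↦ False

Case c = False:
Case a = True:
(¬g) alone gives g = False.
(f) alone gives f = True.
Case e = False:
(¬h) alone gives h = False.
(¬d) alone gives d = False.
No clause remains; b is free.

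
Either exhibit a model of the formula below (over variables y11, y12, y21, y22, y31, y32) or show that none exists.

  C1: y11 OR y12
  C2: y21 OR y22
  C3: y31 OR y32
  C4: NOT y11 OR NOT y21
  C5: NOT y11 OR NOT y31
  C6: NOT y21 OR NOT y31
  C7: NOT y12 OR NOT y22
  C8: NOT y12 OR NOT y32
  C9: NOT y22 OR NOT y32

Case y11 = true:
Unit clause (NOT y21) forces y21 = false.
Unit clause (y22) forces y22 = true.
Unit clause (NOT y31) forces y31 = false.
Unit clause (y32) forces y32 = true.
That conflicts with the unit clause (NOT y32).
Undo y11 and try y11 = false.
Unit clause (y12) forces y12 = true.
Unit clause (NOT y22) forces y22 = false.
Unit clause (y21) forces y21 = true.
Unit clause (NOT y31) forces y31 = false.
Unit clause (y32) forces y32 = true.
That conflicts with the unit clause (NOT y32).
Either choice for y11 ends in contradiction.

UNSATISFIABLE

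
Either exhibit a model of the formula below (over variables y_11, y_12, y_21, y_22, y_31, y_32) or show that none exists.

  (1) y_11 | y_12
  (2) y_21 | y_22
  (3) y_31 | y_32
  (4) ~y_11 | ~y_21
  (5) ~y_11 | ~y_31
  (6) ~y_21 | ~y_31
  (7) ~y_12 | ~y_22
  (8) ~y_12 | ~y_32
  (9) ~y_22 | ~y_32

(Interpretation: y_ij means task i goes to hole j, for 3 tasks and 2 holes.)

UNSATISFIABLE

Suppose y_11 = 1.
From the singleton clause (~y_21), y_21 = 0.
From the singleton clause (y_22), y_22 = 1.
From the singleton clause (~y_31), y_31 = 0.
From the singleton clause (y_32), y_32 = 1.
That conflicts with the unit clause (~y_32).
Backtrack on y_11: now try y_11 = 0.
From the singleton clause (y_12), y_12 = 1.
From the singleton clause (~y_22), y_22 = 0.
From the singleton clause (y_21), y_21 = 1.
From the singleton clause (~y_31), y_31 = 0.
From the singleton clause (y_32), y_32 = 1.
That conflicts with the unit clause (~y_32).
Either choice for y_11 ends in contradiction.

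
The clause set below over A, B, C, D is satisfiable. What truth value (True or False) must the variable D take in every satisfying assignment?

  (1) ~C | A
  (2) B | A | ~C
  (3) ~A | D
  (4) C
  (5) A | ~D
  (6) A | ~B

Suppose D = 0.
The clause (~A) is unit, so A = 0.
The clause (~C) is unit, so C = 0.
That conflicts with the unit clause (C).
So every satisfying assignment has D = True.

True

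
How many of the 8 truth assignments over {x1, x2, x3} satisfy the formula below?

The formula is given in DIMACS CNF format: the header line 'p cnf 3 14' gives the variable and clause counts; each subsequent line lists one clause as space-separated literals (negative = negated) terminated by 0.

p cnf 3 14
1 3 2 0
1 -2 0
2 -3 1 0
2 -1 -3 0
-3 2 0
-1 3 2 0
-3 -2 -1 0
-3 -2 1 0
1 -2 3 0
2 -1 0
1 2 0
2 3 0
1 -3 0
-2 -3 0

There are 2^3 = 8 truth assignments over (x1, x2, x3).
Split on x2. With x2 = True, the clauses containing x2 are satisfied and ¬x2 drops from the rest; 1 of the 2^2 = 4 assignments to the other variables satisfy what remains.
With x2 = False, by the same count on the reduced clause set, 0 assignments work.
(One model: x1=T, x2=T, x3=F.)
Total: 1 + 0 = 1.

1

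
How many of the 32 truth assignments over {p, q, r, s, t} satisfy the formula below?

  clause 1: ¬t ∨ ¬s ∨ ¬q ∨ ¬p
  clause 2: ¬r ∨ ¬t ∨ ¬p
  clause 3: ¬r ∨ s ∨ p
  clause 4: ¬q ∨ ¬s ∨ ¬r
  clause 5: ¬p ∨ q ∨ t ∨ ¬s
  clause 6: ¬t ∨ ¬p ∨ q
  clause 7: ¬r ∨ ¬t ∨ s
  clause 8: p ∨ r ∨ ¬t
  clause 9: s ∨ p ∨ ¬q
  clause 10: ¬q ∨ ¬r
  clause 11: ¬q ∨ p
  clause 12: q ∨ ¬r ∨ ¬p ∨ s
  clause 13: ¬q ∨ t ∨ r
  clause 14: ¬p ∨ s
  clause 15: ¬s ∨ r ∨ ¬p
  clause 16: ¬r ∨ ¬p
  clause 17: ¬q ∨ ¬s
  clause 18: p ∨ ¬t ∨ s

4

There are 2^5 = 32 truth assignments over (p, q, r, s, t).
Split on t. With t = True, the clauses containing t are satisfied and ¬t drops from the rest; 1 of the 2^4 = 16 assignments to the other variables satisfy what remains.
With t = False, by the same count on the reduced clause set, 3 assignments work.
Total: 1 + 3 = 4.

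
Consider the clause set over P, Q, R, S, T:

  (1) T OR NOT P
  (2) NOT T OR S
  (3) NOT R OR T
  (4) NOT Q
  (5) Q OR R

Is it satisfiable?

(NOT Q) alone gives Q = false.
(R) alone gives R = true.
(T) alone gives T = true.
(S) alone gives S = true.
No clause remains; P is free.
A satisfying assignment: P: false; Q: false; R: true; S: true; T: true.

Yes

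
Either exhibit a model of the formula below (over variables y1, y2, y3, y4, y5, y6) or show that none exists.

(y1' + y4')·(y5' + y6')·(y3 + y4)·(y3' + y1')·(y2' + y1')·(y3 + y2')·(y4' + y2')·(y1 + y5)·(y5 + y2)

y1: 0; y2: 0; y3: 0; y4: 1; y5: 1; y6: 0

Try y1 = 0.
Unit clause (y5) forces y5 = 1.
Unit clause (y6') forces y6 = 0.
Try y3 = 0.
Unit clause (y4) forces y4 = 1.
Unit clause (y2') forces y2 = 0.
All clauses are satisfied.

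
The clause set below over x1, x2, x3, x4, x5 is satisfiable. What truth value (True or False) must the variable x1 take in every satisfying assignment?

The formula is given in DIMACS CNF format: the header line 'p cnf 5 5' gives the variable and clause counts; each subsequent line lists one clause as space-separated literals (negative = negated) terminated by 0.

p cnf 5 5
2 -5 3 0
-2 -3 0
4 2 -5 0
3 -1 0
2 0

Suppose x1 = True.
The clause (x3) is unit, so x3 = True.
The clause (¬x2) is unit, so x2 = False.
But (x2) is also a unit clause — contradiction.
So every satisfying assignment has x1 = False.

False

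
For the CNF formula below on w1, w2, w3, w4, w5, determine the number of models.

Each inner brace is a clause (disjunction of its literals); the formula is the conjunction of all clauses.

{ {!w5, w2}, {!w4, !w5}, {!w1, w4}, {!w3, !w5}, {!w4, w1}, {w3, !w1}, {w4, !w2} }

There are 2^5 = 32 truth assignments over (w1, w2, w3, w4, w5).
Split on w4. With w4 = true, the clauses containing w4 are satisfied and !w4 drops from the rest; 2 of the 2^4 = 16 assignments to the other variables satisfy what remains.
With w4 = false, by the same count on the reduced clause set, 2 assignments work.
(One model: w1=F, w2=F, w3=F, w4=F, w5=F.)
Total: 2 + 2 = 4.

4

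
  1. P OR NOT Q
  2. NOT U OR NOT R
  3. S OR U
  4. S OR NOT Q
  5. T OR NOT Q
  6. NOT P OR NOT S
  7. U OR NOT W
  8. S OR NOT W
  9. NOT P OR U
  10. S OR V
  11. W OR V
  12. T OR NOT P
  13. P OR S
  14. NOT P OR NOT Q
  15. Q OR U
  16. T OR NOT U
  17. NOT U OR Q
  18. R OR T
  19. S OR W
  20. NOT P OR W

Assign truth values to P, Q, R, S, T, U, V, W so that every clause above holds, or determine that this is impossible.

Suppose P = true.
(NOT S) alone gives S = false.
(U) alone gives U = true.
(NOT R) alone gives R = false.
(NOT Q) alone gives Q = false.
But (Q) is also a unit clause — contradiction.
So P must be the other value — set P = false.
(NOT Q) alone gives Q = false.
(S) alone gives S = true.
(U) alone gives U = true.
But (NOT U) is also a unit clause — contradiction.
Neither P = true nor P = false works.

UNSATISFIABLE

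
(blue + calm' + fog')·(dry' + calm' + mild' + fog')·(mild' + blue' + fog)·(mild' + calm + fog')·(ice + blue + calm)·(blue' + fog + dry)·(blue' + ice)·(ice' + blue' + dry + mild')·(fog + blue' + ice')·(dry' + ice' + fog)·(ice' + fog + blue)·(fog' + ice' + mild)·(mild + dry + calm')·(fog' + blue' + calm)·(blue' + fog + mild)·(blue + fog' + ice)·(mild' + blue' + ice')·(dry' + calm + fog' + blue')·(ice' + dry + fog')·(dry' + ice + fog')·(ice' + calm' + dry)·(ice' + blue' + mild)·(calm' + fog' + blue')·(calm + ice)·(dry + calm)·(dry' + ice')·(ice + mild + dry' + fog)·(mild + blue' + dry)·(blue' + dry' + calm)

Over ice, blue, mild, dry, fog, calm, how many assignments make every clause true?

There are 2^6 = 64 truth assignments over (ice, blue, mild, dry, fog, calm).
Split on dry. With dry = 1, the clauses containing dry are satisfied and dry' drops from the rest; 1 of the 2^5 = 32 assignments to the other variables satisfy what remains.
With dry = 0, by the same count on the reduced clause set, 1 assignment works.
(One model: ice=F, blue=F, mild=T, dry=F, fog=F, calm=T.)
Total: 1 + 1 = 2.

2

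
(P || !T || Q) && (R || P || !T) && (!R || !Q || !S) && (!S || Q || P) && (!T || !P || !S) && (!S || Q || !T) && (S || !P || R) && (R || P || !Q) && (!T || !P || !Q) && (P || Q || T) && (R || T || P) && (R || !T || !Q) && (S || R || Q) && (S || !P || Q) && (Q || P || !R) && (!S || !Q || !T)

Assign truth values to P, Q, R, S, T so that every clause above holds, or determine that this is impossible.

Branch on P: set P = false.
Branch on T: set T = true.
From the singleton clause (Q), Q = true.
From the singleton clause (R), R = true.
From the singleton clause (!S), S = false.
Every clause now holds.

P ↦ false, Q ↦ true, R ↦ true, S ↦ false, T ↦ true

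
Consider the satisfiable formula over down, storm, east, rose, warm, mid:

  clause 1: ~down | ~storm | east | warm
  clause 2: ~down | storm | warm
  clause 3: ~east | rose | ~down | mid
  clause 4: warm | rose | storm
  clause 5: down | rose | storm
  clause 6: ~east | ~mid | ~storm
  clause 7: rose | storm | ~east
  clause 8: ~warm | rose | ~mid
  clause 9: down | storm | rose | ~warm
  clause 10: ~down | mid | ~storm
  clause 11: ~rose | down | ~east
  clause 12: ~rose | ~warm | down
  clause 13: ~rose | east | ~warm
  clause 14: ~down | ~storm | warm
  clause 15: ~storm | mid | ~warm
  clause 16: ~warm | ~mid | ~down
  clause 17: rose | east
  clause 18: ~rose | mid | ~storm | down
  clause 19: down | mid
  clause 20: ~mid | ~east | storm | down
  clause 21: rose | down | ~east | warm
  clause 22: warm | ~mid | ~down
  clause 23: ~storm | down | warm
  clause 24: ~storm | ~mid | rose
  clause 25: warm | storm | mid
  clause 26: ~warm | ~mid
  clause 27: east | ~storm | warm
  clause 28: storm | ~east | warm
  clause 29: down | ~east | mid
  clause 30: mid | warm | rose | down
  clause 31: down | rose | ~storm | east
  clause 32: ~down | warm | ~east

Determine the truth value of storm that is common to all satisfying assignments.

Suppose storm = 1.
Branch on east: set east = 0.
(rose) alone gives rose = 1.
(~warm) alone gives warm = 0.
That conflicts with the unit clause (warm).
That branch fails; take east = 1 instead.
(~mid) alone gives mid = 0.
(~down) alone gives down = 0.
That conflicts with the unit clause (down).
Either choice for east ends in contradiction.
So every satisfying assignment has storm = False.

False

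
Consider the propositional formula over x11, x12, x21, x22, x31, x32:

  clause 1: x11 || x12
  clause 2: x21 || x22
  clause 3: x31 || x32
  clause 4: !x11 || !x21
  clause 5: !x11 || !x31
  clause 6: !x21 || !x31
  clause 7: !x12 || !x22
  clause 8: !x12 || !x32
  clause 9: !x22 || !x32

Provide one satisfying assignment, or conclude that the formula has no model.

UNSATISFIABLE

Suppose x11 = true.
From the singleton clause (!x21), x21 = false.
From the singleton clause (x22), x22 = true.
From the singleton clause (!x31), x31 = false.
From the singleton clause (x32), x32 = true.
Now (!x32) is unsatisfied and unit — conflict.
That branch fails; take x11 = false instead.
From the singleton clause (x12), x12 = true.
From the singleton clause (!x22), x22 = false.
From the singleton clause (x21), x21 = true.
From the singleton clause (!x31), x31 = false.
From the singleton clause (x32), x32 = true.
Now (!x32) is unsatisfied and unit — conflict.
Both values of x11 lead to a conflict.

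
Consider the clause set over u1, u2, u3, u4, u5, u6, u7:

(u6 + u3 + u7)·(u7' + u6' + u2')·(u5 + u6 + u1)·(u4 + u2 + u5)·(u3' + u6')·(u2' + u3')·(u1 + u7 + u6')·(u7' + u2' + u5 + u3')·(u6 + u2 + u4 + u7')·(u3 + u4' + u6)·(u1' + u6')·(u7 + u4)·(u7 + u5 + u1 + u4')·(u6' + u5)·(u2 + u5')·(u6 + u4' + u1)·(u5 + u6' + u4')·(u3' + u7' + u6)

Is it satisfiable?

Yes

Branch on u3: set u3 = 1.
From the singleton clause (u6'), u6 = 0.
From the singleton clause (u2'), u2 = 0.
From the singleton clause (u5'), u5 = 0.
From the singleton clause (u1), u1 = 1.
From the singleton clause (u4), u4 = 1.
From the singleton clause (u7'), u7 = 0.
Every clause now holds.
A satisfying assignment: u1 ↦ 1; u2 ↦ 0; u3 ↦ 1; u4 ↦ 1; u5 ↦ 0; u6 ↦ 0; u7 ↦ 0.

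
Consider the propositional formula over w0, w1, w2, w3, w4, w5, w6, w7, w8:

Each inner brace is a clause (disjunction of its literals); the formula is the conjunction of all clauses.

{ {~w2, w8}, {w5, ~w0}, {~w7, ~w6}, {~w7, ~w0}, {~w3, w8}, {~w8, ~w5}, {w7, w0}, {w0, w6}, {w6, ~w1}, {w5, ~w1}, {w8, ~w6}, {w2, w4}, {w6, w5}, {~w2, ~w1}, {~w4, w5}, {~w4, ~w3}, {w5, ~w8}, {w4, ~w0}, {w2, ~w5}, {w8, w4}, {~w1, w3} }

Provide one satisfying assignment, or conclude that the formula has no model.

UNSATISFIABLE

Branch on w2: set w2 = 0.
Unit clause (w4) forces w4 = 1.
Unit clause (w5) forces w5 = 1.
Now (~w5) is unsatisfied and unit — conflict.
So w2 must be the other value — set w2 = 1.
Unit clause (w8) forces w8 = 1.
Unit clause (~w5) forces w5 = 0.
Now (w5) is unsatisfied and unit — conflict.
Either choice for w2 ends in contradiction.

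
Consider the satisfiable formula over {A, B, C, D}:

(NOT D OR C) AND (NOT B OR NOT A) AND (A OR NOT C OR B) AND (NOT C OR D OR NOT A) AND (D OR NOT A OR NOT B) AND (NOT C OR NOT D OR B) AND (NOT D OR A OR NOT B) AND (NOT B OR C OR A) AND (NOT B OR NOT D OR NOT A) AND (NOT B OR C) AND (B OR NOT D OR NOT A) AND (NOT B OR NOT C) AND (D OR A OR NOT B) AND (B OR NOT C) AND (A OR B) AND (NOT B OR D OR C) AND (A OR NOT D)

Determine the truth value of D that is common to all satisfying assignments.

False

Suppose D = true.
(C) alone gives C = true.
(B) alone gives B = true.
But (NOT B) is also a unit clause — contradiction.
So every satisfying assignment has D = False.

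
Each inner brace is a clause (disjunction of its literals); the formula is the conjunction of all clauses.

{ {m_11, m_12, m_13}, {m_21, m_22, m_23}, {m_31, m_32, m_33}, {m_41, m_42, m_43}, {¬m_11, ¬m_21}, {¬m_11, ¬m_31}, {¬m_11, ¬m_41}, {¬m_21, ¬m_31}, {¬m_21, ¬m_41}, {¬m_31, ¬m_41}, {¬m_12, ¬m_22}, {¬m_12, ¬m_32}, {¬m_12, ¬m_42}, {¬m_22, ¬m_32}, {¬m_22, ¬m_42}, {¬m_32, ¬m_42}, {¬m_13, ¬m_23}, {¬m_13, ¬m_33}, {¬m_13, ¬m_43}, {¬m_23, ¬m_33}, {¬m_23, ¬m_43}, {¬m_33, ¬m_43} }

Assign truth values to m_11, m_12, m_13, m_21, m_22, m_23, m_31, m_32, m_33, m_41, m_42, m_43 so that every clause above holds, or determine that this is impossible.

UNSATISFIABLE

Case m_11 = False:
Case m_12 = True:
Unit clause (¬m_22) forces m_22 = False.
Unit clause (¬m_32) forces m_32 = False.
Unit clause (¬m_42) forces m_42 = False.
Case m_21 = True:
Unit clause (¬m_31) forces m_31 = False.
Unit clause (m_33) forces m_33 = True.
Unit clause (¬m_41) forces m_41 = False.
Unit clause (m_43) forces m_43 = True.
Now (¬m_43) is unsatisfied and unit — conflict.
Backtrack on m_21: now try m_21 = False.
Unit clause (m_23) forces m_23 = True.
Unit clause (¬m_13) forces m_13 = False.
Unit clause (¬m_33) forces m_33 = False.
Unit clause (m_31) forces m_31 = True.
Unit clause (¬m_41) forces m_41 = False.
Unit clause (m_43) forces m_43 = True.
Now (¬m_43) is unsatisfied and unit — conflict.
Either choice for m_21 ends in contradiction.
Backtrack on m_12: now try m_12 = False.
Unit clause (m_13) forces m_13 = True.
Unit clause (¬m_23) forces m_23 = False.
Unit clause (¬m_33) forces m_33 = False.
Unit clause (¬m_43) forces m_43 = False.
Case m_21 = True:
Unit clause (¬m_31) forces m_31 = False.
Unit clause (m_32) forces m_32 = True.
Unit clause (¬m_41) forces m_41 = False.
Unit clause (m_42) forces m_42 = True.
Now (¬m_42) is unsatisfied and unit — conflict.
Backtrack on m_21: now try m_21 = False.
Unit clause (m_22) forces m_22 = True.
Unit clause (¬m_32) forces m_32 = False.
Unit clause (m_31) forces m_31 = True.
Unit clause (¬m_41) forces m_41 = False.
Unit clause (m_42) forces m_42 = True.
Now (¬m_42) is unsatisfied and unit — conflict.
Either choice for m_21 ends in contradiction.
Either choice for m_12 ends in contradiction.
Backtrack on m_11: now try m_11 = True.
Unit clause (¬m_21) forces m_21 = False.
Unit clause (¬m_31) forces m_31 = False.
Unit clause (¬m_41) forces m_41 = False.
Case m_22 = True:
Unit clause (¬m_12) forces m_12 = False.
Unit clause (¬m_32) forces m_32 = False.
Unit clause (m_33) forces m_33 = True.
Unit clause (¬m_42) forces m_42 = False.
Unit clause (m_43) forces m_43 = True.
Now (¬m_43) is unsatisfied and unit — conflict.
Backtrack on m_22: now try m_22 = False.
Unit clause (m_23) forces m_23 = True.
Unit clause (¬m_13) forces m_13 = False.
Unit clause (¬m_33) forces m_33 = False.
Unit clause (m_32) forces m_32 = True.
Unit clause (¬m_12) forces m_12 = False.
Unit clause (¬m_42) forces m_42 = False.
Unit clause (m_43) forces m_43 = True.
Now (¬m_43) is unsatisfied and unit — conflict.
Either choice for m_22 ends in contradiction.
Either choice for m_11 ends in contradiction.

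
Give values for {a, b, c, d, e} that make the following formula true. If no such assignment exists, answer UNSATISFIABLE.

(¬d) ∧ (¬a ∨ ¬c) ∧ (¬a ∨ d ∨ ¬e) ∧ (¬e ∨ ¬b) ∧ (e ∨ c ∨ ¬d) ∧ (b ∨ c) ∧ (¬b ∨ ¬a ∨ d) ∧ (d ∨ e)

Unit clause (¬d) forces d = False.
Unit clause (e) forces e = True.
Unit clause (¬a) forces a = False.
Unit clause (¬b) forces b = False.
Unit clause (c) forces c = True.
Every clause now holds.

a=False, b=False, c=True, d=False, e=True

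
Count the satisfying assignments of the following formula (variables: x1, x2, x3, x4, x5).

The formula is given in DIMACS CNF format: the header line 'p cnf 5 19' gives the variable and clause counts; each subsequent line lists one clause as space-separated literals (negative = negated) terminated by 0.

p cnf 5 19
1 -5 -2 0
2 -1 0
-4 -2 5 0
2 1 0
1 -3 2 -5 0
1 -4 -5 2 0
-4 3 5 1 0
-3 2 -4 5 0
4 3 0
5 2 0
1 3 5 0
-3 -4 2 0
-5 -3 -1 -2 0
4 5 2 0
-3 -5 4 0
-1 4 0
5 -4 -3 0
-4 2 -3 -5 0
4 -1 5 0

There are 2^5 = 32 truth assignments over (x1, x2, x3, x4, x5).
Split on x2. With x2 = True, the clauses containing x2 are satisfied and ¬x2 drops from the rest; 2 of the 2^4 = 16 assignments to the other variables satisfy what remains.
With x2 = False, by the same count on the reduced clause set, 0 assignments work.
Total: 2 + 0 = 2.

2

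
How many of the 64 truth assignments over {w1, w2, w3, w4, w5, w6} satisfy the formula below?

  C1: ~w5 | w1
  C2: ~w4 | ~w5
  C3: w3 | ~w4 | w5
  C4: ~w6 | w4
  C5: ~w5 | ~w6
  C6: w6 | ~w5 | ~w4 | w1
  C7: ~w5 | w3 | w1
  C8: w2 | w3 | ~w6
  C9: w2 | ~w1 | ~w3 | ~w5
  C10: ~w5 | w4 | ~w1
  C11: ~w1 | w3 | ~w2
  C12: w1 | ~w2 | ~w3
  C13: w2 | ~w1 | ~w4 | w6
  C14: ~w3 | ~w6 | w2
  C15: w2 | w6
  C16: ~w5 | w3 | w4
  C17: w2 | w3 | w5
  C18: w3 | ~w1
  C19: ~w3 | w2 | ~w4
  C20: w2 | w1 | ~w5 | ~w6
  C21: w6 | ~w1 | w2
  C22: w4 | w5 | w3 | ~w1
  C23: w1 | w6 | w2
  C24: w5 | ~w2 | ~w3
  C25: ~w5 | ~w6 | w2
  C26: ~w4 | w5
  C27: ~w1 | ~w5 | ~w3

There are 2^6 = 64 truth assignments over (w1, w2, w3, w4, w5, w6).
Split on w1. With w1 = 1, the clauses containing w1 are satisfied and ~w1 drops from the rest; 0 of the 2^5 = 32 assignments to the other variables satisfy what remains.
With w1 = 0, by the same count on the reduced clause set, 1 assignment works.
(One model: w1=F, w2=T, w3=F, w4=F, w5=F, w6=F.)
Total: 0 + 1 = 1.

1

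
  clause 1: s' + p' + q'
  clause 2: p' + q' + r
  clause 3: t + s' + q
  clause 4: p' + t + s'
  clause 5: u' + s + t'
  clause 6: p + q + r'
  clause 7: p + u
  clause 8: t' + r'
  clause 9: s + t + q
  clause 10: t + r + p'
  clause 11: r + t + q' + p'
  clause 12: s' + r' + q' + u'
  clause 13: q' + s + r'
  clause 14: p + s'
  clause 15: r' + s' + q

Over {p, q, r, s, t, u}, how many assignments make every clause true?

4

There are 2^6 = 64 truth assignments over (p, q, r, s, t, u).
Split on q. With q = 1, the clauses containing q are satisfied and q' drops from the rest; 1 of the 2^5 = 32 assignments to the other variables satisfy what remains.
With q = 0, by the same count on the reduced clause set, 3 assignments work.
(One model: p=F, q=T, r=F, s=F, t=F, u=T.)
Total: 1 + 3 = 4.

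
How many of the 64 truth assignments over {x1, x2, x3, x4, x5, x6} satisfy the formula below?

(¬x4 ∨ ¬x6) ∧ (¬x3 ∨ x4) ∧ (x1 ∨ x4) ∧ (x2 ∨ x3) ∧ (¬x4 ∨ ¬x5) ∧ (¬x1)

3

There are 2^6 = 64 truth assignments over (x1, x2, x3, x4, x5, x6).
Split on x6. With x6 = True, the clauses containing x6 are satisfied and ¬x6 drops from the rest; 0 of the 2^5 = 32 assignments to the other variables satisfy what remains.
With x6 = False, by the same count on the reduced clause set, 3 assignments work.
Total: 0 + 3 = 3.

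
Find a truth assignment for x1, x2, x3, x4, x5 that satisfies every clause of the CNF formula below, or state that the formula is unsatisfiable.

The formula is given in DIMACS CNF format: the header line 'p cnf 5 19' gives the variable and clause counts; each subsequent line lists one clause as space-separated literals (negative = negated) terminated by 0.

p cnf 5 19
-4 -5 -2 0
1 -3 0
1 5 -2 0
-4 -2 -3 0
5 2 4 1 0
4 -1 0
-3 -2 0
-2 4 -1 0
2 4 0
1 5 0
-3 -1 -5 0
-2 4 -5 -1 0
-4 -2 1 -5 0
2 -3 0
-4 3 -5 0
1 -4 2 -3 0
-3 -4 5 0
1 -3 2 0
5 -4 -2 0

x1=True; x2=False; x3=False; x4=True; x5=False

Case x1 = True:
The clause (x4) is unit, so x4 = True.
Case x5 = False:
The clause (¬x3) is unit, so x3 = False.
The clause (¬x2) is unit, so x2 = False.
This assignment satisfies each clause.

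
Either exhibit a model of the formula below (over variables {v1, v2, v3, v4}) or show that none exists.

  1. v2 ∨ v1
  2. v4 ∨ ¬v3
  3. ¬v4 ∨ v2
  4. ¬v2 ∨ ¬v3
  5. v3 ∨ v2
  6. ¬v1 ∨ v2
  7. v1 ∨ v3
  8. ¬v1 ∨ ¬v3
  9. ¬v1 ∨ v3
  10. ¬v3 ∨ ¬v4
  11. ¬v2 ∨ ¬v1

Try v2 = True.
From the singleton clause (¬v3), v3 = False.
From the singleton clause (v1), v1 = True.
Now (¬v1) is unsatisfied and unit — conflict.
Undo v2 and try v2 = False.
From the singleton clause (v1), v1 = True.
Now (¬v1) is unsatisfied and unit — conflict.
Both values of v2 lead to a conflict.

UNSATISFIABLE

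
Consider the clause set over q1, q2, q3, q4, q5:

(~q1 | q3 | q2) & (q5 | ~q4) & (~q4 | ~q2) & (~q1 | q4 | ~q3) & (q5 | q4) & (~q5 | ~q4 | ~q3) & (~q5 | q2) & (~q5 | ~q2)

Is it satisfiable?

No, unsatisfiable

Branch on q5: set q5 = 1.
(q2) alone gives q2 = 1.
But (~q2) is also a unit clause — contradiction.
That branch fails; take q5 = 0 instead.
(~q4) alone gives q4 = 0.
But (q4) is also a unit clause — contradiction.
Either choice for q5 ends in contradiction.
No assignment satisfies every clause.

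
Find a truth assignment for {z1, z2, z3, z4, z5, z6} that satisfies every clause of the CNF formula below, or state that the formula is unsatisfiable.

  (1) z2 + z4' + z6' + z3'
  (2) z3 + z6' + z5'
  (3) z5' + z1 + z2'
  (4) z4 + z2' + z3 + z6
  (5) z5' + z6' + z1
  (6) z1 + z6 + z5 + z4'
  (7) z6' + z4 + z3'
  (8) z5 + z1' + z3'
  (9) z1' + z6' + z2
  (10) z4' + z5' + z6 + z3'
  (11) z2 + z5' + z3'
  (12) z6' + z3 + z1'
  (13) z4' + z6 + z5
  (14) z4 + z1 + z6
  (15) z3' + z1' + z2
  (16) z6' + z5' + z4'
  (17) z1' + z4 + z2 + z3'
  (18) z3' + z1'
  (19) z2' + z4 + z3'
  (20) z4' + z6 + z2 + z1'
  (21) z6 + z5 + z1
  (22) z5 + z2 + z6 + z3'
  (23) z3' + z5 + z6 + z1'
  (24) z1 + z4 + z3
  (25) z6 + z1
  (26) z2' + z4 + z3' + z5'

Case z3 = 1:
From the singleton clause (z1'), z1 = 0.
From the singleton clause (z6), z6 = 1.
From the singleton clause (z5'), z5 = 0.
From the singleton clause (z4), z4 = 1.
From the singleton clause (z2), z2 = 1.
All clauses are satisfied.

z1=0, z2=1, z3=1, z4=1, z5=0, z6=1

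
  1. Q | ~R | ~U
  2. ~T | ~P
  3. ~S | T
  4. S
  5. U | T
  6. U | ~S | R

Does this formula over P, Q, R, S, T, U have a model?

Yes

(S) alone gives S = 1.
(T) alone gives T = 1.
(~P) alone gives P = 0.
Branch on U: set U = 1.
Branch on Q: set Q = 0.
(~R) alone gives R = 0.
All clauses are satisfied.
A satisfying assignment: P: 0, Q: 0, R: 0, S: 1, T: 1, U: 1.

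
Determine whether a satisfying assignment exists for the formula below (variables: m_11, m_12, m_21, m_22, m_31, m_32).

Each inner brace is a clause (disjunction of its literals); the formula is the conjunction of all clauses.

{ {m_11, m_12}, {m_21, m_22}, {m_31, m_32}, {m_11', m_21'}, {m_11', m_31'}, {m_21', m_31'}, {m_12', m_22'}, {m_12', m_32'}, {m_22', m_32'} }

Unsatisfiable

Try m_11 = 1.
From the singleton clause (m_21'), m_21 = 0.
From the singleton clause (m_22), m_22 = 1.
From the singleton clause (m_31'), m_31 = 0.
From the singleton clause (m_32), m_32 = 1.
But (m_32') is also a unit clause — contradiction.
Backtrack on m_11: now try m_11 = 0.
From the singleton clause (m_12), m_12 = 1.
From the singleton clause (m_22'), m_22 = 0.
From the singleton clause (m_21), m_21 = 1.
From the singleton clause (m_31'), m_31 = 0.
From the singleton clause (m_32), m_32 = 1.
But (m_32') is also a unit clause — contradiction.
Neither m_11 = 1 nor m_11 = 0 works.
No assignment satisfies every clause.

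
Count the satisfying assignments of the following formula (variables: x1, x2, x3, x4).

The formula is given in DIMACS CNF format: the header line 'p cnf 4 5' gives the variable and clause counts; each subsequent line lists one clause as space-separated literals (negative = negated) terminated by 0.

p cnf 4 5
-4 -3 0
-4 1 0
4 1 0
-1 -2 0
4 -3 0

There are 2^4 = 16 truth assignments over (x1, x2, x3, x4).
Check each against the 5 clauses (columns in the order x1, x2, x3, x4):
  F F F F  ✗ fails (x4 ∨ x1)
  F F F T  ✗ fails (¬x4 ∨ x1)
  F F T F  ✗ fails (x4 ∨ x1)
  F F T T  ✗ fails (¬x4 ∨ ¬x3)
  F T F F  ✗ fails (x4 ∨ x1)
  F T F T  ✗ fails (¬x4 ∨ x1)
  F T T F  ✗ fails (x4 ∨ x1)
  F T T T  ✗ fails (¬x4 ∨ ¬x3)
  T F F F  ✓ satisfies all
  T F F T  ✓ satisfies all
  T F T F  ✗ fails (x4 ∨ ¬x3)
  T F T T  ✗ fails (¬x4 ∨ ¬x3)
  T T F F  ✗ fails (¬x1 ∨ ¬x2)
  T T F T  ✗ fails (¬x1 ∨ ¬x2)
  T T T F  ✗ fails (¬x1 ∨ ¬x2)
  T T T T  ✗ fails (¬x4 ∨ ¬x3)
2 of the 16 rows are models.

2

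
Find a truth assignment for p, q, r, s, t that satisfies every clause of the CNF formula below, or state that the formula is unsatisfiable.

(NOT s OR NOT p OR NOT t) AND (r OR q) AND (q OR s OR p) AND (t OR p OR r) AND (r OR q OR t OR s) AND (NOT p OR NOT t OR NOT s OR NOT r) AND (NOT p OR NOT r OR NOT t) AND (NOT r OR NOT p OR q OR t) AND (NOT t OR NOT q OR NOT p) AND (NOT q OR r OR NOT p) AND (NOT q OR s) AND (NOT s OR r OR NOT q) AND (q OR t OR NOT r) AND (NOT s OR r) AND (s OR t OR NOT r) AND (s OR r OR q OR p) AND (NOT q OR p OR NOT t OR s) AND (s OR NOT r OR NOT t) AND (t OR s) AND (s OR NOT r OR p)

p: false; q: true; r: true; s: true; t: false

Branch on r: set r = true.
Branch on p: set p = false.
(s) alone gives s = true.
Branch on q: set q = true.
All clauses hold; t can take either value.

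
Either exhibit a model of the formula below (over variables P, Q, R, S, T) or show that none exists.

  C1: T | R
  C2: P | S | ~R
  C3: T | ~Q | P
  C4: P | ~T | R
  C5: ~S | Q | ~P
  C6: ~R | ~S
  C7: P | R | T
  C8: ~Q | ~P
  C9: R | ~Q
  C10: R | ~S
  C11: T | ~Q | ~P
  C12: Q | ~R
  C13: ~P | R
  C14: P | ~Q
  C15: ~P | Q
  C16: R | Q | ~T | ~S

Case T = 1:
Case P = 1:
(~Q) alone gives Q = 0.
Now (Q) is unsatisfied and unit — conflict.
Undo P and try P = 0.
(R) alone gives R = 1.
(S) alone gives S = 1.
Now (~S) is unsatisfied and unit — conflict.
Neither P = 1 nor P = 0 works.
Undo T and try T = 0.
(R) alone gives R = 1.
(~S) alone gives S = 0.
(P) alone gives P = 1.
(~Q) alone gives Q = 0.
Now (Q) is unsatisfied and unit — conflict.
Neither T = 1 nor T = 0 works.

UNSATISFIABLE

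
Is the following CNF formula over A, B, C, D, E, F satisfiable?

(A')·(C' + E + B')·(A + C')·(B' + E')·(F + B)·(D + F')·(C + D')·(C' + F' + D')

Yes, satisfiable

(A') alone gives A = 0.
(C') alone gives C = 0.
(D') alone gives D = 0.
(F') alone gives F = 0.
(B) alone gives B = 1.
(E') alone gives E = 0.
Every clause now holds.
A satisfying assignment: A=0,  B=1,  C=0,  D=0,  E=0,  F=0.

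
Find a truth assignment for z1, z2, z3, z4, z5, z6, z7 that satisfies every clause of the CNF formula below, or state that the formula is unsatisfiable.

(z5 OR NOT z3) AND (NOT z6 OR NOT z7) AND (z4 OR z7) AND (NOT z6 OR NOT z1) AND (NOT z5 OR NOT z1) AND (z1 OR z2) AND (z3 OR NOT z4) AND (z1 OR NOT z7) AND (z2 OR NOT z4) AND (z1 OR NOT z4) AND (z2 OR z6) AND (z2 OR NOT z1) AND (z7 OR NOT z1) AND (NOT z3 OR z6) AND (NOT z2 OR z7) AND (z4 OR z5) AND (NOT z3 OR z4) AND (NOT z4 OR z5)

UNSATISFIABLE

Case z5 = true:
Unit clause (NOT z1) forces z1 = false.
Unit clause (z2) forces z2 = true.
Unit clause (NOT z7) forces z7 = false.
That conflicts with the unit clause (z7).
Undo z5 and try z5 = false.
Unit clause (NOT z3) forces z3 = false.
Unit clause (NOT z4) forces z4 = false.
That conflicts with the unit clause (z4).
Both values of z5 lead to a conflict.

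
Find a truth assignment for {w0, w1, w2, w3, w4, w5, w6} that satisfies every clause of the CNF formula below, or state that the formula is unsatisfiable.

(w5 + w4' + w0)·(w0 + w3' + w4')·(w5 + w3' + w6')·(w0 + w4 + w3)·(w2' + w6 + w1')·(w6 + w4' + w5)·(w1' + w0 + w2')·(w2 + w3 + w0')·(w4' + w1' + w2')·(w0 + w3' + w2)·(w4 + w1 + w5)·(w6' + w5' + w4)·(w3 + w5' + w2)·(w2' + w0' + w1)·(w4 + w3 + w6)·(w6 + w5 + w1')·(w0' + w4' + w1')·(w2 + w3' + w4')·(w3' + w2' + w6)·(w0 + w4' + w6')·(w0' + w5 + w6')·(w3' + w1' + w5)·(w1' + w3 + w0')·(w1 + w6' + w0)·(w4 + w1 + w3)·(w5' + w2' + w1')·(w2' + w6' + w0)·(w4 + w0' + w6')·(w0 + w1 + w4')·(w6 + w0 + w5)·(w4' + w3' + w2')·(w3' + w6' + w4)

w0: 1; w1: 0; w2: 0; w3: 1; w4: 0; w5: 1; w6: 0

Branch on w5: set w5 = 1.
Branch on w6: set w6 = 0.
Branch on w2: set w2 = 0.
(w3) alone gives w3 = 1.
(w0) alone gives w0 = 1.
(w4') alone gives w4 = 0.
All clauses hold; w1 can take either value.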